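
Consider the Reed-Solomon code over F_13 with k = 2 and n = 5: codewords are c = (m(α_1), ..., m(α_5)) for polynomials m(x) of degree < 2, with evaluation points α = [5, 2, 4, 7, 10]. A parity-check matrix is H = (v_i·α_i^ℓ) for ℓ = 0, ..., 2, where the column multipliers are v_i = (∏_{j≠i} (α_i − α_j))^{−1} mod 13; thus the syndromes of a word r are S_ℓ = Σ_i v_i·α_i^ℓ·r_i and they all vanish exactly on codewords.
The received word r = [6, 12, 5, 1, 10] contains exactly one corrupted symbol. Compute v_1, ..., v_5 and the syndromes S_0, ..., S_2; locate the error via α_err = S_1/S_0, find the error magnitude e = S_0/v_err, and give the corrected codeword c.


S = (6, 4, 7), error at position 1, error magnitude e = 11, c = [8, 12, 5, 1, 10].

Step 1: column multipliers v_i = (∏_{j≠i}(α_i − α_j))^{−1} mod 13.
  i = 1 (α = 5): (5−2)(5−4)(5−7)(5−10) = 3·1·(−2)·(−5) = 30 ≡ 4, so v_1 = 4^{−1} = 10 (mod 13).
  i = 2 (α = 2): (2−5)(2−4)(2−7)(2−10) = (−3)·(−2)·(−5)·(−8) = 240 ≡ 6, so v_2 = 6^{−1} = 11 (mod 13).
  i = 3 (α = 4): (4−5)(4−2)(4−7)(4−10) = (−1)·2·(−3)·(−6) = −36 ≡ 3, so v_3 = 3^{−1} = 9 (mod 13).
  i = 4 (α = 7): (7−5)(7−2)(7−4)(7−10) = 2·5·3·(−3) = −90 ≡ 1, so v_4 = 1^{−1} = 1 (mod 13).
  i = 5 (α = 10): (10−5)(10−2)(10−4)(10−7) = 5·8·6·3 = 720 ≡ 5, so v_5 = 5^{−1} = 8 (mod 13).
  v = [10, 11, 9, 1, 8].
Step 2: syndromes of r = [6, 12, 5, 1, 10] (all sums mod 13).
  S_0 = Σ v_i r_i = 10·6 + 11·12 + 9·5 + 1·1 + 8·10 = 318 ≡ 6.
  S_1 = Σ v_i α_i r_i = 10·5·6 + 11·2·12 + 9·4·5 + 1·7·1 + 8·10·10 = 1551 ≡ 4.
  α_i^2 mod 13 = [12, 4, 3, 10, 9].
  S_2 = Σ v_i α_i^2 r_i = 10·12·6 + 11·4·12 + 9·3·5 + 1·10·1 + 8·9·10 = 2113 ≡ 7.
  S = (6, 4, 7) ≠ 0, so r is not a codeword (an error is present).
Step 3: locate the error. For a single error e at position i, S_ℓ = v_i·e·α_i^ℓ, so α_err = S_1/S_0.
  S_0^{−1} = 6^{−1} = 11 (mod 13), so α_err = 4·11 = 44 ≡ 5 = α_1. Error position i = 1.
  Consistency check: S_2/S_1 = 7·10 = 70 ≡ 5 = α_err ✓ (single-error assumption holds).
Step 4: error magnitude e = S_0/v_1 = S_0·∏_{j≠1}(α_1 − α_j) = 6·4 = 24 ≡ 11 (mod 13).
Step 5: correct position 1: c_1 = r_1 − e = 6 − 11 ≡ 8 (mod 13). Hence c = [8, 12, 5, 1, 10].
  Check: interpolating c through the α_i gives m(x) = 6 + 3·x (degree < 2) with m(α_i) = c_i for every i, so c is indeed a codeword.


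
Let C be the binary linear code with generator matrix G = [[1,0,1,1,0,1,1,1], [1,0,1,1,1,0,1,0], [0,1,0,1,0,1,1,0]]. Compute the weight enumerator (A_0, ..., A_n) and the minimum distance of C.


Weight distribution: A_0 = 1, A_3 = 1, A_4 = 2, A_5 = 3, A_6 = 1. Minimum distance d = 3.

Enumerate all 2^3 = 8 messages m ∈ F_2^3.
For each, compute codeword c = mG in F_2^8, then tally its weight.
  m = 000 → c = 00000000, weight = 0.
  m = 100 → c = 10110111, weight = 6.
  m = 010 → c = 10111010, weight = 5.
  m = 110 → c = 00001101, weight = 3.
  m = 001 → c = 01010110, weight = 4.
  m = 101 → c = 11100001, weight = 4.
  m = 011 → c = 11101100, weight = 5.
  m = 111 → c = 01011011, weight = 5.
Tally weights:
  weight 0: 1 codewords.
  weight 3: 1 codewords.
  weight 4: 2 codewords.
  weight 5: 3 codewords.
  weight 6: 1 codewords.
Minimum distance d = smallest w > 0 with A_w > 0 = 3.
Sanity: Σ A_w = 8 = 2^3 = 8 ✓.


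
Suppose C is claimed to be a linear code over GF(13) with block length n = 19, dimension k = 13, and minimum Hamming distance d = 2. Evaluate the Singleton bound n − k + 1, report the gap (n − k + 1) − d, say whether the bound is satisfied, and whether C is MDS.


Singleton RHS = n − k + 1 = 7, slack = 5, bound satisfied, not MDS.

Singleton bound: d ≤ n − k + 1.
Here n = 19, k = 13, so n − k + 1 = 7.
Given d = 2, check d ≤ 7: YES.
Slack = (n − k + 1) − d = 5.
The code is NOT MDS (slack = 5 > 0).
Description: the claimed parameters are [19, 13, 2]_13; such a code would be non-MDS.


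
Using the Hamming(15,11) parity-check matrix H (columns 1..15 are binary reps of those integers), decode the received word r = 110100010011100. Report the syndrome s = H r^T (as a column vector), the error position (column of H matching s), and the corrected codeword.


s = (0, 1, 0, 1)^T, error position = 5, corrected codeword c = 110110010011100

Compute s = H r^T mod 2 one row at a time:
  s_1 = 1 + 0 + 0 + 1 + 1 + 1 + 0 + 0 = 4 ≡ 0 (mod 2).
  s_2 = 1 + 0 + 0 + 0 + 1 + 1 + 0 + 0 = 3 ≡ 1 (mod 2).
  s_3 = 1 + 0 + 0 + 0 + 0 + 1 + 0 + 0 = 2 ≡ 0 (mod 2).
  s_4 = 1 + 0 + 0 + 0 + 0 + 1 + 1 + 0 = 3 ≡ 1 (mod 2).
s = (0, 1, 0, 1)^T — this equals column 5 of H (binary 0101), so error is at position 5.
Correct: flip bit 5 of r = 110100010011100 to get c = 110110010011100.


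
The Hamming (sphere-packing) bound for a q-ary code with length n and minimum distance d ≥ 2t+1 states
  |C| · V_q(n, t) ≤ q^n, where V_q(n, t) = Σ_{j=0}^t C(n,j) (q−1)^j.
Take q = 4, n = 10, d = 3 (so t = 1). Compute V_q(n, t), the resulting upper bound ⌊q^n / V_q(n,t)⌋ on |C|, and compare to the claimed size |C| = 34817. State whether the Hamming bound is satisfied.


V_q(n, t) = 31, q^n = 1048576, Hamming bound = 33825, |C| = 34817 > bound (violated).

Step 1: Compute V_q(n, t) = Σ_{j=0}^1 C(n, j) (q−1)^j.
  j = 0: C(10,0)·(3)^0 = 1·1 = 1.
  j = 1: C(10,1)·(3)^1 = 10·3 = 30.
  V_q(n, t) = 1 + 30 = 31.
Step 2: q^n = 4^10 = 1048576.
Step 3: Hamming bound ⌊q^n / V_q(n,t)⌋ = ⌊1048576/31⌋ = 33825.
Step 4: Compare |C| = 34817 to 33825: violated.
The claimed |C| lies above the Hamming bound, so no 4-ary code of length 10 with d ≥ 3 can have 34817 codewords.


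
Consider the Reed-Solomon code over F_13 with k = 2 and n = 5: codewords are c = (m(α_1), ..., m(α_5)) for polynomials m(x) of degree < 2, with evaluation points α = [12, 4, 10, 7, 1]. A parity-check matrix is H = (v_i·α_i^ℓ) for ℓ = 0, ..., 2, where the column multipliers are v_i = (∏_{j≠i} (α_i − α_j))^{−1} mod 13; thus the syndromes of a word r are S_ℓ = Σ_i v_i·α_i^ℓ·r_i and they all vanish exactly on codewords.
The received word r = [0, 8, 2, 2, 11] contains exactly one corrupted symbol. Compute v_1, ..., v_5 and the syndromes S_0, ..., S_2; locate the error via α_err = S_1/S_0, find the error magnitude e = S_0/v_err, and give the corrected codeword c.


S = (1, 7, 10), error at position 4, error magnitude e = 10, c = [0, 8, 2, 5, 11].

Step 1: column multipliers v_i = (∏_{j≠i}(α_i − α_j))^{−1} mod 13.
  i = 1 (α = 12): (12−4)(12−10)(12−7)(12−1) = 8·2·5·11 = 880 ≡ 9, so v_1 = 9^{−1} = 3 (mod 13).
  i = 2 (α = 4): (4−12)(4−10)(4−7)(4−1) = (−8)·(−6)·(−3)·3 = −432 ≡ 10, so v_2 = 10^{−1} = 4 (mod 13).
  i = 3 (α = 10): (10−12)(10−4)(10−7)(10−1) = (−2)·6·3·9 = −324 ≡ 1, so v_3 = 1^{−1} = 1 (mod 13).
  i = 4 (α = 7): (7−12)(7−4)(7−10)(7−1) = (−5)·3·(−3)·6 = 270 ≡ 10, so v_4 = 10^{−1} = 4 (mod 13).
  i = 5 (α = 1): (1−12)(1−4)(1−10)(1−7) = (−11)·(−3)·(−9)·(−6) = 1782 ≡ 1, so v_5 = 1^{−1} = 1 (mod 13).
  v = [3, 4, 1, 4, 1].
Step 2: syndromes of r = [0, 8, 2, 2, 11] (all sums mod 13).
  S_0 = Σ v_i r_i = 3·0 + 4·8 + 1·2 + 4·2 + 1·11 = 53 ≡ 1.
  S_1 = Σ v_i α_i r_i = 3·12·0 + 4·4·8 + 1·10·2 + 4·7·2 + 1·1·11 = 215 ≡ 7.
  α_i^2 mod 13 = [1, 3, 9, 10, 1].
  S_2 = Σ v_i α_i^2 r_i = 3·1·0 + 4·3·8 + 1·9·2 + 4·10·2 + 1·1·11 = 205 ≡ 10.
  S = (1, 7, 10) ≠ 0, so r is not a codeword (an error is present).
Step 3: locate the error. For a single error e at position i, S_ℓ = v_i·e·α_i^ℓ, so α_err = S_1/S_0.
  S_0^{−1} = 1^{−1} = 1 (mod 13), so α_err = 7·1 = 7 ≡ 7 = α_4. Error position i = 4.
  Consistency check: S_2/S_1 = 10·2 = 20 ≡ 7 = α_err ✓ (single-error assumption holds).
Step 4: error magnitude e = S_0/v_4 = S_0·∏_{j≠4}(α_4 − α_j) = 1·10 = 10 ≡ 10 (mod 13).
Step 5: correct position 4: c_4 = r_4 − e = 2 − 10 ≡ 5 (mod 13). Hence c = [0, 8, 2, 5, 11].
  Check: interpolating c through the α_i gives m(x) = 12 + 12·x (degree < 2) with m(α_i) = c_i for every i, so c is indeed a codeword.


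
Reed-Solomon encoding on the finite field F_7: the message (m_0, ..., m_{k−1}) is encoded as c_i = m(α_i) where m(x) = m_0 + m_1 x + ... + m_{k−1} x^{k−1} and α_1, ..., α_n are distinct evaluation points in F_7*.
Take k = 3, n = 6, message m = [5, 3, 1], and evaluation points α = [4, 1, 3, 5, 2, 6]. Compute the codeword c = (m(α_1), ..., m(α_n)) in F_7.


c = [5, 2, 2, 3, 1, 3]

Message polynomial: m(x) = 5 + 3·x + 1·x^2 (mod 7).
For each evaluation point α_i, compute m(α_i) mod 7:
  α_1 = 4: Horner steps 1 → 0 → 5, so m(4) = 5.
  α_2 = 1: Horner steps 1 → 4 → 2, so m(1) = 2.
  α_3 = 3: Horner steps 1 → 6 → 2, so m(3) = 2.
  α_4 = 5: Horner steps 1 → 1 → 3, so m(5) = 3.
  α_5 = 2: Horner steps 1 → 5 → 1, so m(2) = 1.
  α_6 = 6: Horner steps 1 → 2 → 3, so m(6) = 3.
Codeword c = [5, 2, 2, 3, 1, 3] ∈ F_7^6.


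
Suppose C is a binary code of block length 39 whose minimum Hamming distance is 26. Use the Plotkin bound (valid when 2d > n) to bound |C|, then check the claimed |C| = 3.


Plotkin bound M ≤ 4; given |C| = 3 ≤ bound (satisfied).

Check applicability: 2d = 52, n = 39.
2d − n = 13 > 0, so Plotkin applies.
Compute d/(2d−n) = 26/13 ≈ 2.0000.
⌊d/(2d−n)⌋ = 2.
Plotkin bound: M ≤ 2·2 = 4.
Given |C| = 3, check: satisfied.
This |C| is below the Plotkin bound.


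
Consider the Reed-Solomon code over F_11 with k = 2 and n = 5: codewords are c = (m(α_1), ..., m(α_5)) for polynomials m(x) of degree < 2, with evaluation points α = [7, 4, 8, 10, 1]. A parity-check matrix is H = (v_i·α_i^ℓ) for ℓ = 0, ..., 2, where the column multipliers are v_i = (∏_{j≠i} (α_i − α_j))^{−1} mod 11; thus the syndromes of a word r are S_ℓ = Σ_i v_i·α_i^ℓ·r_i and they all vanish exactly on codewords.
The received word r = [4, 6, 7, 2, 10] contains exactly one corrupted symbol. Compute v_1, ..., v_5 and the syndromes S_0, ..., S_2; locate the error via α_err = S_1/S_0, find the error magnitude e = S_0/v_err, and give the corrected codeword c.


S = (2, 2, 2), error at position 5, error magnitude e = 2, c = [4, 6, 7, 2, 8].

Step 1: column multipliers v_i = (∏_{j≠i}(α_i − α_j))^{−1} mod 11.
  i = 1 (α = 7): (7−4)(7−8)(7−10)(7−1) = 3·(−1)·(−3)·6 = 54 ≡ 10, so v_1 = 10^{−1} = 10 (mod 11).
  i = 2 (α = 4): (4−7)(4−8)(4−10)(4−1) = (−3)·(−4)·(−6)·3 = −216 ≡ 4, so v_2 = 4^{−1} = 3 (mod 11).
  i = 3 (α = 8): (8−7)(8−4)(8−10)(8−1) = 1·4·(−2)·7 = −56 ≡ 10, so v_3 = 10^{−1} = 10 (mod 11).
  i = 4 (α = 10): (10−7)(10−4)(10−8)(10−1) = 3·6·2·9 = 324 ≡ 5, so v_4 = 5^{−1} = 9 (mod 11).
  i = 5 (α = 1): (1−7)(1−4)(1−8)(1−10) = (−6)·(−3)·(−7)·(−9) = 1134 ≡ 1, so v_5 = 1^{−1} = 1 (mod 11).
  v = [10, 3, 10, 9, 1].
Step 2: syndromes of r = [4, 6, 7, 2, 10] (all sums mod 11).
  S_0 = Σ v_i r_i = 10·4 + 3·6 + 10·7 + 9·2 + 1·10 = 156 ≡ 2.
  S_1 = Σ v_i α_i r_i = 10·7·4 + 3·4·6 + 10·8·7 + 9·10·2 + 1·1·10 = 1102 ≡ 2.
  α_i^2 mod 11 = [5, 5, 9, 1, 1].
  S_2 = Σ v_i α_i^2 r_i = 10·5·4 + 3·5·6 + 10·9·7 + 9·1·2 + 1·1·10 = 948 ≡ 2.
  S = (2, 2, 2) ≠ 0, so r is not a codeword (an error is present).
Step 3: locate the error. For a single error e at position i, S_ℓ = v_i·e·α_i^ℓ, so α_err = S_1/S_0.
  S_0^{−1} = 2^{−1} = 6 (mod 11), so α_err = 2·6 = 12 ≡ 1 = α_5. Error position i = 5.
  Consistency check: S_2/S_1 = 2·6 = 12 ≡ 1 = α_err ✓ (single-error assumption holds).
Step 4: error magnitude e = S_0/v_5 = S_0·∏_{j≠5}(α_5 − α_j) = 2·1 = 2 ≡ 2 (mod 11).
Step 5: correct position 5: c_5 = r_5 − e = 10 − 2 ≡ 8 (mod 11). Hence c = [4, 6, 7, 2, 8].
  Check: interpolating c through the α_i gives m(x) = 5 + 3·x (degree < 2) with m(α_i) = c_i for every i, so c is indeed a codeword.


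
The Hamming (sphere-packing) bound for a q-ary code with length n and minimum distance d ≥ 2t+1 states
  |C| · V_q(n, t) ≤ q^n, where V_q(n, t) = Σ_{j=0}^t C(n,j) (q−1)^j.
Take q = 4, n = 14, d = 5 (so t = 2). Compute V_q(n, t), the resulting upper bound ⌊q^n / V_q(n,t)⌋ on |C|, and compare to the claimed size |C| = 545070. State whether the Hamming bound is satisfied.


V_q(n, t) = 862, q^n = 268435456, Hamming bound = 311410, |C| = 545070 > bound (violated).

Step 1: Compute V_q(n, t) = Σ_{j=0}^2 C(n, j) (q−1)^j.
  j = 0: C(14,0)·(3)^0 = 1·1 = 1.
  j = 1: C(14,1)·(3)^1 = 14·3 = 42.
  j = 2: C(14,2)·(3)^2 = 91·9 = 819.
  V_q(n, t) = 1 + 42 + 819 = 862.
Step 2: q^n = 4^14 = 268435456.
Step 3: Hamming bound ⌊q^n / V_q(n,t)⌋ = ⌊268435456/862⌋ = 311410.
Step 4: Compare |C| = 545070 to 311410: violated.
The claimed |C| lies above the Hamming bound, so no 4-ary code of length 14 with d ≥ 5 can have 545070 codewords.


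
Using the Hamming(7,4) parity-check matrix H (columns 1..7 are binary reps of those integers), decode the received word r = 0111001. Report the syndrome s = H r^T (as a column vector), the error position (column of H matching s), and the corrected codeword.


s = (0, 1, 0)^T, error position = 2, corrected codeword c = 0011001

Compute s = H r^T mod 2 one row at a time:
  s_1 = 1 + 0 + 0 + 1 = 2 ≡ 0 (mod 2).
  s_2 = 1 + 1 + 0 + 1 = 3 ≡ 1 (mod 2).
  s_3 = 0 + 1 + 0 + 1 = 2 ≡ 0 (mod 2).
s = (0, 1, 0)^T — this equals column 2 of H (binary 010), so error is at position 2.
Correct: flip bit 2 of r = 0111001 to get c = 0011001.


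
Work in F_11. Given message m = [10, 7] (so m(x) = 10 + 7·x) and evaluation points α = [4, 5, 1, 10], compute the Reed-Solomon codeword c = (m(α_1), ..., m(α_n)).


c = [5, 1, 6, 3]

Message polynomial: m(x) = 10 + 7·x (mod 11).
For each evaluation point α_i, compute m(α_i) mod 11:
  α_1 = 4: Horner steps 7 → 5, so m(4) = 5.
  α_2 = 5: Horner steps 7 → 1, so m(5) = 1.
  α_3 = 1: Horner steps 7 → 6, so m(1) = 6.
  α_4 = 10: Horner steps 7 → 3, so m(10) = 3.
Codeword c = [5, 1, 6, 3] ∈ F_11^4.


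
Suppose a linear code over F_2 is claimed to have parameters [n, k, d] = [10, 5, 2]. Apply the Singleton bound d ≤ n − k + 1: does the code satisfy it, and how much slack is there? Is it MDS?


Singleton RHS = n − k + 1 = 6, slack = 4, bound satisfied, not MDS.

Singleton bound: d ≤ n − k + 1.
Here n = 10, k = 5, so n − k + 1 = 6.
Given d = 2, check d ≤ 6: YES.
Slack = (n − k + 1) − d = 4.
The code is NOT MDS (slack = 4 > 0).
Description: the claimed parameters are [10, 5, 2]_2; such a code would be non-MDS.


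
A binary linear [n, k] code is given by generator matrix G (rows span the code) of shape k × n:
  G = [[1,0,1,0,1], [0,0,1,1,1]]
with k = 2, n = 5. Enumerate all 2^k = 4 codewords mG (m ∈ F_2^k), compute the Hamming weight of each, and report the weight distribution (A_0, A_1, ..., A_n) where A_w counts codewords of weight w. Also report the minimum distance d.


Weight distribution: A_0 = 1, A_2 = 1, A_3 = 2. Minimum distance d = 2.

Enumerate all 2^2 = 4 messages m ∈ F_2^2.
For each, compute codeword c = mG in F_2^5, then tally its weight.
  m = 00 → c = 00000, weight = 0.
  m = 10 → c = 10101, weight = 3.
  m = 01 → c = 00111, weight = 3.
  m = 11 → c = 10010, weight = 2.
Tally weights:
  weight 0: 1 codewords.
  weight 2: 1 codewords.
  weight 3: 2 codewords.
Minimum distance d = smallest w > 0 with A_w > 0 = 2.
Sanity: Σ A_w = 4 = 2^2 = 4 ✓.


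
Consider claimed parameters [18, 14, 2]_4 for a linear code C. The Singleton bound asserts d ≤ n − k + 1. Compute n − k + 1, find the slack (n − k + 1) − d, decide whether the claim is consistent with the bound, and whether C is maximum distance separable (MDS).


Singleton RHS = n − k + 1 = 5, slack = 3, bound satisfied, not MDS.

Singleton bound: d ≤ n − k + 1.
Here n = 18, k = 14, so n − k + 1 = 5.
Given d = 2, check d ≤ 5: YES.
Slack = (n − k + 1) − d = 3.
The code is NOT MDS (slack = 3 > 0).
Description: the claimed parameters are [18, 14, 2]_4; such a code would be non-MDS.


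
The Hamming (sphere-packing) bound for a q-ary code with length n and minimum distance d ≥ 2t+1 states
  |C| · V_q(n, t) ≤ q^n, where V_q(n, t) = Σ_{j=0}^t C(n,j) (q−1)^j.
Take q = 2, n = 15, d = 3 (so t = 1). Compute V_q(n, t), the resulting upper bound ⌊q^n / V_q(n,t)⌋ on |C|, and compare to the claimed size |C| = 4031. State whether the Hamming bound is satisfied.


V_q(n, t) = 16, q^n = 32768, Hamming bound = 2048, |C| = 4031 > bound (violated).

Step 1: Compute V_q(n, t) = Σ_{j=0}^1 C(n, j) (q−1)^j.
  j = 0: C(15,0)·(1)^0 = 1·1 = 1.
  j = 1: C(15,1)·(1)^1 = 15·1 = 15.
  V_q(n, t) = 1 + 15 = 16.
Step 2: q^n = 2^15 = 32768.
Step 3: Hamming bound ⌊q^n / V_q(n,t)⌋ = ⌊32768/16⌋ = 2048.
Step 4: Compare |C| = 4031 to 2048: violated.
The claimed |C| lies above the Hamming bound, so no 2-ary code of length 15 with d ≥ 3 can have 4031 codewords.


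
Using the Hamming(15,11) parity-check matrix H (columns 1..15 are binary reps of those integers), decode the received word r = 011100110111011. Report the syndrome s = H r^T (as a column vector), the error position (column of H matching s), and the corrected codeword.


s = (0, 1, 1, 0)^T, error position = 6, corrected codeword c = 011101110111011

Compute s = H r^T mod 2 one row at a time:
  s_1 = 1 + 0 + 1 + 1 + 1 + 0 + 1 + 1 = 6 ≡ 0 (mod 2).
  s_2 = 1 + 0 + 0 + 1 + 1 + 0 + 1 + 1 = 5 ≡ 1 (mod 2).
  s_3 = 1 + 1 + 0 + 1 + 1 + 1 + 1 + 1 = 7 ≡ 1 (mod 2).
  s_4 = 0 + 1 + 0 + 1 + 0 + 1 + 0 + 1 = 4 ≡ 0 (mod 2).
s = (0, 1, 1, 0)^T — this equals column 6 of H (binary 0110), so error is at position 6.
Correct: flip bit 6 of r = 011100110111011 to get c = 011101110111011.


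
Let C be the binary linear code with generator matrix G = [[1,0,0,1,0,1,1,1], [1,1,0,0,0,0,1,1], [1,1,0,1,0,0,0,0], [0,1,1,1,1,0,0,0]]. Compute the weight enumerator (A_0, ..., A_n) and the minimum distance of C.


Weight distribution: A_0 = 1, A_2 = 1, A_3 = 5, A_4 = 3, A_5 = 2, A_6 = 3, A_7 = 1. Minimum distance d = 2.

Enumerate all 2^4 = 16 messages m ∈ F_2^4.
For each, compute codeword c = mG in F_2^8, then tally its weight.
  m = 0000 → c = 00000000, weight = 0.
  m = 1000 → c = 10010111, weight = 5.
  m = 0100 → c = 11000011, weight = 4.
  m = 1100 → c = 01010100, weight = 3.
  m = 0010 → c = 11010000, weight = 3.
  m = 1010 → c = 01000111, weight = 4.
  m = 0110 → c = 00010011, weight = 3.
  m = 1110 → c = 10000100, weight = 2.
  m = 0001 → c = 01111000, weight = 4.
  m = 1001 → c = 11101111, weight = 7.
  m = 0101 → c = 10111011, weight = 6.
  m = 1101 → c = 00101100, weight = 3.
  m = 0011 → c = 10101000, weight = 3.
  m = 1011 → c = 00111111, weight = 6.
  m = 0111 → c = 01101011, weight = 5.
  m = 1111 → c = 11111100, weight = 6.
Tally weights:
  weight 0: 1 codewords.
  weight 2: 1 codewords.
  weight 3: 5 codewords.
  weight 4: 3 codewords.
  weight 5: 2 codewords.
  weight 6: 3 codewords.
  weight 7: 1 codewords.
Minimum distance d = smallest w > 0 with A_w > 0 = 2.
Sanity: Σ A_w = 16 = 2^4 = 16 ✓.


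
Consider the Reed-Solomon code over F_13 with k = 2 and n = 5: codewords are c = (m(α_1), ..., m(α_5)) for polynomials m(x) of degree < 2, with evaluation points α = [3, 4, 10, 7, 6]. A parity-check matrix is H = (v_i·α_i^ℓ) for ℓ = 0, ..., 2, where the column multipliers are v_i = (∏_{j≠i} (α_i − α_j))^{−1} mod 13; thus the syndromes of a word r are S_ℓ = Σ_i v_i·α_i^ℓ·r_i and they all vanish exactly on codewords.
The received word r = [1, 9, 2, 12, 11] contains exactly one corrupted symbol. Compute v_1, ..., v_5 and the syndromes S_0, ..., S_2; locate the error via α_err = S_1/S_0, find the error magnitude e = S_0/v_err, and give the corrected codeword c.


S = (1, 3, 9), error at position 1, error magnitude e = 6, c = [8, 9, 2, 12, 11].

Step 1: column multipliers v_i = (∏_{j≠i}(α_i − α_j))^{−1} mod 13.
  i = 1 (α = 3): (3−4)(3−10)(3−7)(3−6) = (−1)·(−7)·(−4)·(−3) = 84 ≡ 6, so v_1 = 6^{−1} = 11 (mod 13).
  i = 2 (α = 4): (4−3)(4−10)(4−7)(4−6) = 1·(−6)·(−3)·(−2) = −36 ≡ 3, so v_2 = 3^{−1} = 9 (mod 13).
  i = 3 (α = 10): (10−3)(10−4)(10−7)(10−6) = 7·6·3·4 = 504 ≡ 10, so v_3 = 10^{−1} = 4 (mod 13).
  i = 4 (α = 7): (7−3)(7−4)(7−10)(7−6) = 4·3·(−3)·1 = −36 ≡ 3, so v_4 = 3^{−1} = 9 (mod 13).
  i = 5 (α = 6): (6−3)(6−4)(6−10)(6−7) = 3·2·(−4)·(−1) = 24 ≡ 11, so v_5 = 11^{−1} = 6 (mod 13).
  v = [11, 9, 4, 9, 6].
Step 2: syndromes of r = [1, 9, 2, 12, 11] (all sums mod 13).
  S_0 = Σ v_i r_i = 11·1 + 9·9 + 4·2 + 9·12 + 6·11 = 274 ≡ 1.
  S_1 = Σ v_i α_i r_i = 11·3·1 + 9·4·9 + 4·10·2 + 9·7·12 + 6·6·11 = 1589 ≡ 3.
  α_i^2 mod 13 = [9, 3, 9, 10, 10].
  S_2 = Σ v_i α_i^2 r_i = 11·9·1 + 9·3·9 + 4·9·2 + 9·10·12 + 6·10·11 = 2154 ≡ 9.
  S = (1, 3, 9) ≠ 0, so r is not a codeword (an error is present).
Step 3: locate the error. For a single error e at position i, S_ℓ = v_i·e·α_i^ℓ, so α_err = S_1/S_0.
  S_0^{−1} = 1^{−1} = 1 (mod 13), so α_err = 3·1 = 3 ≡ 3 = α_1. Error position i = 1.
  Consistency check: S_2/S_1 = 9·9 = 81 ≡ 3 = α_err ✓ (single-error assumption holds).
Step 4: error magnitude e = S_0/v_1 = S_0·∏_{j≠1}(α_1 − α_j) = 1·6 = 6 ≡ 6 (mod 13).
Step 5: correct position 1: c_1 = r_1 − e = 1 − 6 ≡ 8 (mod 13). Hence c = [8, 9, 2, 12, 11].
  Check: interpolating c through the α_i gives m(x) = 5 + 1·x (degree < 2) with m(α_i) = c_i for every i, so c is indeed a codeword.


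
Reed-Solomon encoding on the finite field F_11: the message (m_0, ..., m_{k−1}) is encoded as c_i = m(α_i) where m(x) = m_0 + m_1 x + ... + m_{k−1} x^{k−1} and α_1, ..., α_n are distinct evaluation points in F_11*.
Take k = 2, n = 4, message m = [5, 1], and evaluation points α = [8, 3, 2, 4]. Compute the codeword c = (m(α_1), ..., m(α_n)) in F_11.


c = [2, 8, 7, 9]

Message polynomial: m(x) = 5 + 1·x (mod 11).
For each evaluation point α_i, compute m(α_i) mod 11:
  α_1 = 8: Horner steps 1 → 2, so m(8) = 2.
  α_2 = 3: Horner steps 1 → 8, so m(3) = 8.
  α_3 = 2: Horner steps 1 → 7, so m(2) = 7.
  α_4 = 4: Horner steps 1 → 9, so m(4) = 9.
Codeword c = [2, 8, 7, 9] ∈ F_11^4.


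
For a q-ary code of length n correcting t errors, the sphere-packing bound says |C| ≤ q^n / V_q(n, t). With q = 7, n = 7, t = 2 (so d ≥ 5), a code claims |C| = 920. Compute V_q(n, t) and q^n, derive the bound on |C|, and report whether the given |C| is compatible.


V_q(n, t) = 799, q^n = 823543, Hamming bound = 1030, |C| = 920 ≤ bound (satisfied).

Step 1: Compute V_q(n, t) = Σ_{j=0}^2 C(n, j) (q−1)^j.
  j = 0: C(7,0)·(6)^0 = 1·1 = 1.
  j = 1: C(7,1)·(6)^1 = 7·6 = 42.
  j = 2: C(7,2)·(6)^2 = 21·36 = 756.
  V_q(n, t) = 1 + 42 + 756 = 799.
Step 2: q^n = 7^7 = 823543.
Step 3: Hamming bound ⌊q^n / V_q(n,t)⌋ = ⌊823543/799⌋ = 1030.
Step 4: Compare |C| = 920 to 1030: satisfied.
The claimed |C| lies below the Hamming bound.


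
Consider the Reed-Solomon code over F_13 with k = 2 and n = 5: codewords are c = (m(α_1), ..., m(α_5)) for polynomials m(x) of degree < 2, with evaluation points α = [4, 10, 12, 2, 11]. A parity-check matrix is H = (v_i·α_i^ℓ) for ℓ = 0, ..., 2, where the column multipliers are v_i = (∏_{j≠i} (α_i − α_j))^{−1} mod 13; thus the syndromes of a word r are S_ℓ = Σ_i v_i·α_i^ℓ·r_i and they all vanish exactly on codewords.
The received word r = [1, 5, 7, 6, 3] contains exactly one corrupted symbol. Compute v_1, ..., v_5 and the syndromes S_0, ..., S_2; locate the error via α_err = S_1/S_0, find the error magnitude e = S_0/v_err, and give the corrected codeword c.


S = (9, 12, 3), error at position 2, error magnitude e = 6, c = [1, 12, 7, 6, 3].

Step 1: column multipliers v_i = (∏_{j≠i}(α_i − α_j))^{−1} mod 13.
  i = 1 (α = 4): (4−10)(4−12)(4−2)(4−11) = (−6)·(−8)·2·(−7) = −672 ≡ 4, so v_1 = 4^{−1} = 10 (mod 13).
  i = 2 (α = 10): (10−4)(10−12)(10−2)(10−11) = 6·(−2)·8·(−1) = 96 ≡ 5, so v_2 = 5^{−1} = 8 (mod 13).
  i = 3 (α = 12): (12−4)(12−10)(12−2)(12−11) = 8·2·10·1 = 160 ≡ 4, so v_3 = 4^{−1} = 10 (mod 13).
  i = 4 (α = 2): (2−4)(2−10)(2−12)(2−11) = (−2)·(−8)·(−10)·(−9) = 1440 ≡ 10, so v_4 = 10^{−1} = 4 (mod 13).
  i = 5 (α = 11): (11−4)(11−10)(11−12)(11−2) = 7·1·(−1)·9 = −63 ≡ 2, so v_5 = 2^{−1} = 7 (mod 13).
  v = [10, 8, 10, 4, 7].
Step 2: syndromes of r = [1, 5, 7, 6, 3] (all sums mod 13).
  S_0 = Σ v_i r_i = 10·1 + 8·5 + 10·7 + 4·6 + 7·3 = 165 ≡ 9.
  S_1 = Σ v_i α_i r_i = 10·4·1 + 8·10·5 + 10·12·7 + 4·2·6 + 7·11·3 = 1559 ≡ 12.
  α_i^2 mod 13 = [3, 9, 1, 4, 4].
  S_2 = Σ v_i α_i^2 r_i = 10·3·1 + 8·9·5 + 10·1·7 + 4·4·6 + 7·4·3 = 640 ≡ 3.
  S = (9, 12, 3) ≠ 0, so r is not a codeword (an error is present).
Step 3: locate the error. For a single error e at position i, S_ℓ = v_i·e·α_i^ℓ, so α_err = S_1/S_0.
  S_0^{−1} = 9^{−1} = 3 (mod 13), so α_err = 12·3 = 36 ≡ 10 = α_2. Error position i = 2.
  Consistency check: S_2/S_1 = 3·12 = 36 ≡ 10 = α_err ✓ (single-error assumption holds).
Step 4: error magnitude e = S_0/v_2 = S_0·∏_{j≠2}(α_2 − α_j) = 9·5 = 45 ≡ 6 (mod 13).
Step 5: correct position 2: c_2 = r_2 − e = 5 − 6 ≡ 12 (mod 13). Hence c = [1, 12, 7, 6, 3].
  Check: interpolating c through the α_i gives m(x) = 11 + 4·x (degree < 2) with m(α_i) = c_i for every i, so c is indeed a codeword.


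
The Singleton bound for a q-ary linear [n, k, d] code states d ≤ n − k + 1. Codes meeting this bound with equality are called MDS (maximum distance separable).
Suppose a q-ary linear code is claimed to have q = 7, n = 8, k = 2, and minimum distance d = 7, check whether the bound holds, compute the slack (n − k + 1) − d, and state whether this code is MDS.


Singleton RHS = n − k + 1 = 7, slack = 0, bound satisfied, MDS.

Singleton bound: d ≤ n − k + 1.
Here n = 8, k = 2, so n − k + 1 = 7.
Given d = 7, check d ≤ 7: YES.
Slack = (n − k + 1) − d = 0.
The code is MDS (slack = 0).
Description: the claimed parameters are [8, 2, 7]_7; such a code would be MDS (meets Singleton bound).


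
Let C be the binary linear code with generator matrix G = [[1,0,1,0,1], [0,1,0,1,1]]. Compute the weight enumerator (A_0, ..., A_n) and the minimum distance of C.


Weight distribution: A_0 = 1, A_3 = 2, A_4 = 1. Minimum distance d = 3.

Enumerate all 2^2 = 4 messages m ∈ F_2^2.
For each, compute codeword c = mG in F_2^5, then tally its weight.
  m = 00 → c = 00000, weight = 0.
  m = 10 → c = 10101, weight = 3.
  m = 01 → c = 01011, weight = 3.
  m = 11 → c = 11110, weight = 4.
Tally weights:
  weight 0: 1 codewords.
  weight 3: 2 codewords.
  weight 4: 1 codewords.
Minimum distance d = smallest w > 0 with A_w > 0 = 3.
Sanity: Σ A_w = 4 = 2^2 = 4 ✓.


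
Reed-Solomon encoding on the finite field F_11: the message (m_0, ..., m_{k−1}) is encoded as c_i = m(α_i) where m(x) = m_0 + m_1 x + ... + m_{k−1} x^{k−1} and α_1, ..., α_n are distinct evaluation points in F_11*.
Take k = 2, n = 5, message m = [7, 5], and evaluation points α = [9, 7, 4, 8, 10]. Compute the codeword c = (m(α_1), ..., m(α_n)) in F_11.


c = [8, 9, 5, 3, 2]

Message polynomial: m(x) = 7 + 5·x (mod 11).
For each evaluation point α_i, compute m(α_i) mod 11:
  α_1 = 9: Horner steps 5 → 8, so m(9) = 8.
  α_2 = 7: Horner steps 5 → 9, so m(7) = 9.
  α_3 = 4: Horner steps 5 → 5, so m(4) = 5.
  α_4 = 8: Horner steps 5 → 3, so m(8) = 3.
  α_5 = 10: Horner steps 5 → 2, so m(10) = 2.
Codeword c = [8, 9, 5, 3, 2] ∈ F_11^5.


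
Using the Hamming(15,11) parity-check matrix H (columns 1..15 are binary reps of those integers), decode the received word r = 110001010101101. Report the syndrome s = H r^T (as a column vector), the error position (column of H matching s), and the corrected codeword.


s = (1, 0, 0, 1)^T, error position = 9, corrected codeword c = 110001011101101

Compute s = H r^T mod 2 one row at a time:
  s_1 = 1 + 0 + 1 + 0 + 1 + 1 + 0 + 1 = 5 ≡ 1 (mod 2).
  s_2 = 0 + 0 + 1 + 0 + 1 + 1 + 0 + 1 = 4 ≡ 0 (mod 2).
  s_3 = 1 + 0 + 1 + 0 + 1 + 0 + 0 + 1 = 4 ≡ 0 (mod 2).
  s_4 = 1 + 0 + 0 + 0 + 0 + 0 + 1 + 1 = 3 ≡ 1 (mod 2).
s = (1, 0, 0, 1)^T — this equals column 9 of H (binary 1001), so error is at position 9.
Correct: flip bit 9 of r = 110001010101101 to get c = 110001011101101.


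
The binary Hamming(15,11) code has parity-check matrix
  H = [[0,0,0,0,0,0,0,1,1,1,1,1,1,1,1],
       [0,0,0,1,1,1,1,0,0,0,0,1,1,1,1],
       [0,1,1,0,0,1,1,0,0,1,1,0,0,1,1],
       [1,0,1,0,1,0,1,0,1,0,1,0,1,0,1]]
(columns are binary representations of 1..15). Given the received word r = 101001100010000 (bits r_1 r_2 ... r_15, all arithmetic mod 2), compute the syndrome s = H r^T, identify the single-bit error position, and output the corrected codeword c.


s = (1, 0, 0, 0)^T, error position = 8, corrected codeword c = 101001110010000

Compute s = H r^T mod 2 one row at a time:
  s_1 = 0 + 0 + 0 + 1 + 0 + 0 + 0 + 0 = 1 ≡ 1 (mod 2).
  s_2 = 0 + 0 + 1 + 1 + 0 + 0 + 0 + 0 = 2 ≡ 0 (mod 2).
  s_3 = 0 + 1 + 1 + 1 + 0 + 1 + 0 + 0 = 4 ≡ 0 (mod 2).
  s_4 = 1 + 1 + 0 + 1 + 0 + 1 + 0 + 0 = 4 ≡ 0 (mod 2).
s = (1, 0, 0, 0)^T — this equals column 8 of H (binary 1000), so error is at position 8.
Correct: flip bit 8 of r = 101001100010000 to get c = 101001110010000.


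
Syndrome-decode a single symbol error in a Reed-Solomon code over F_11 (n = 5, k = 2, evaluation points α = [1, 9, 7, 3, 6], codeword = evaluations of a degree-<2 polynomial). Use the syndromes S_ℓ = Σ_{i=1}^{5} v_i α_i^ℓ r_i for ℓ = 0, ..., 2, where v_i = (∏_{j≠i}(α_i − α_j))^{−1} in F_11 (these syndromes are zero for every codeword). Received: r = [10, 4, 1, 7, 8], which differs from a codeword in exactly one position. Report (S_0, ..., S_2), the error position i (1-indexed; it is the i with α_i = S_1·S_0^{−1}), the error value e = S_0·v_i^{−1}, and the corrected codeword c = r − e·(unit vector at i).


S = (3, 5, 1), error at position 2, error magnitude e = 6, c = [10, 9, 1, 7, 8].

Step 1: column multipliers v_i = (∏_{j≠i}(α_i − α_j))^{−1} mod 11.
  i = 1 (α = 1): (1−9)(1−7)(1−3)(1−6) = (−8)·(−6)·(−2)·(−5) = 480 ≡ 7, so v_1 = 7^{−1} = 8 (mod 11).
  i = 2 (α = 9): (9−1)(9−7)(9−3)(9−6) = 8·2·6·3 = 288 ≡ 2, so v_2 = 2^{−1} = 6 (mod 11).
  i = 3 (α = 7): (7−1)(7−9)(7−3)(7−6) = 6·(−2)·4·1 = −48 ≡ 7, so v_3 = 7^{−1} = 8 (mod 11).
  i = 4 (α = 3): (3−1)(3−9)(3−7)(3−6) = 2·(−6)·(−4)·(−3) = −144 ≡ 10, so v_4 = 10^{−1} = 10 (mod 11).
  i = 5 (α = 6): (6−1)(6−9)(6−7)(6−3) = 5·(−3)·(−1)·3 = 45 ≡ 1, so v_5 = 1^{−1} = 1 (mod 11).
  v = [8, 6, 8, 10, 1].
Step 2: syndromes of r = [10, 4, 1, 7, 8] (all sums mod 11).
  S_0 = Σ v_i r_i = 8·10 + 6·4 + 8·1 + 10·7 + 1·8 = 190 ≡ 3.
  S_1 = Σ v_i α_i r_i = 8·1·10 + 6·9·4 + 8·7·1 + 10·3·7 + 1·6·8 = 610 ≡ 5.
  α_i^2 mod 11 = [1, 4, 5, 9, 3].
  S_2 = Σ v_i α_i^2 r_i = 8·1·10 + 6·4·4 + 8·5·1 + 10·9·7 + 1·3·8 = 870 ≡ 1.
  S = (3, 5, 1) ≠ 0, so r is not a codeword (an error is present).
Step 3: locate the error. For a single error e at position i, S_ℓ = v_i·e·α_i^ℓ, so α_err = S_1/S_0.
  S_0^{−1} = 3^{−1} = 4 (mod 11), so α_err = 5·4 = 20 ≡ 9 = α_2. Error position i = 2.
  Consistency check: S_2/S_1 = 1·9 = 9 ≡ 9 = α_err ✓ (single-error assumption holds).
Step 4: error magnitude e = S_0/v_2 = S_0·∏_{j≠2}(α_2 − α_j) = 3·2 = 6 ≡ 6 (mod 11).
Step 5: correct position 2: c_2 = r_2 − e = 4 − 6 ≡ 9 (mod 11). Hence c = [10, 9, 1, 7, 8].
  Check: interpolating c through the α_i gives m(x) = 6 + 4·x (degree < 2) with m(α_i) = c_i for every i, so c is indeed a codeword.


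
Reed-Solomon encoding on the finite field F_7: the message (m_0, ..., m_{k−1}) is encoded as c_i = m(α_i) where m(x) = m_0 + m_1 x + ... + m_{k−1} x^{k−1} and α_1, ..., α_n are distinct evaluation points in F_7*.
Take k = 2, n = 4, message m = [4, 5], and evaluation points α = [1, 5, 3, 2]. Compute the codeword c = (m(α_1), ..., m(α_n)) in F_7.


c = [2, 1, 5, 0]

Message polynomial: m(x) = 4 + 5·x (mod 7).
For each evaluation point α_i, compute m(α_i) mod 7:
  α_1 = 1: Horner steps 5 → 2, so m(1) = 2.
  α_2 = 5: Horner steps 5 → 1, so m(5) = 1.
  α_3 = 3: Horner steps 5 → 5, so m(3) = 5.
  α_4 = 2: Horner steps 5 → 0, so m(2) = 0.
Codeword c = [2, 1, 5, 0] ∈ F_7^4.


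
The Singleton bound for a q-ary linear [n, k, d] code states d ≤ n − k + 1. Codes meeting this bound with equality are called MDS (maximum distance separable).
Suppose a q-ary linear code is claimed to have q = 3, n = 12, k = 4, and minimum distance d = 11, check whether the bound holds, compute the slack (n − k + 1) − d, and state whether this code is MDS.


Singleton RHS = n − k + 1 = 9, slack = -2, bound violated (no such code; not MDS).

Singleton bound: d ≤ n − k + 1.
Here n = 12, k = 4, so n − k + 1 = 9.
Given d = 11, check d ≤ 9: NO.
Slack = (n − k + 1) − d = -2.
The slack is negative: d = 11 exceeds n − k + 1 = 9 by 2, so the Singleton bound is violated and no linear [12, 4, 11]_3 code can exist. In particular it is not MDS (MDS requires d = n − k + 1 exactly).
Description: the claimed parameters are [12, 4, 11]_3; such a code would be impossible (violates the Singleton bound).


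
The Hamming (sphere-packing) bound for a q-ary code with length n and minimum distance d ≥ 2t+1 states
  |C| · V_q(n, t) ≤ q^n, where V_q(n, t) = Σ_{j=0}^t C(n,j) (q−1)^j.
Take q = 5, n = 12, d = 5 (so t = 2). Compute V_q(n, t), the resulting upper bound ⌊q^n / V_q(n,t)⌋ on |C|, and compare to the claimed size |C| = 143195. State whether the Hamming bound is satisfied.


V_q(n, t) = 1105, q^n = 244140625, Hamming bound = 220941, |C| = 143195 ≤ bound (satisfied).

Step 1: Compute V_q(n, t) = Σ_{j=0}^2 C(n, j) (q−1)^j.
  j = 0: C(12,0)·(4)^0 = 1·1 = 1.
  j = 1: C(12,1)·(4)^1 = 12·4 = 48.
  j = 2: C(12,2)·(4)^2 = 66·16 = 1056.
  V_q(n, t) = 1 + 48 + 1056 = 1105.
Step 2: q^n = 5^12 = 244140625.
Step 3: Hamming bound ⌊q^n / V_q(n,t)⌋ = ⌊244140625/1105⌋ = 220941.
Step 4: Compare |C| = 143195 to 220941: satisfied.
The claimed |C| lies below the Hamming bound.


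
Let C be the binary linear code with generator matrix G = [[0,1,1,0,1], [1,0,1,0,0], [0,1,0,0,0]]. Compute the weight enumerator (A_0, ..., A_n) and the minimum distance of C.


Weight distribution: A_0 = 1, A_1 = 1, A_2 = 3, A_3 = 3. Minimum distance d = 1.

Enumerate all 2^3 = 8 messages m ∈ F_2^3.
For each, compute codeword c = mG in F_2^5, then tally its weight.
  m = 000 → c = 00000, weight = 0.
  m = 100 → c = 01101, weight = 3.
  m = 010 → c = 10100, weight = 2.
  m = 110 → c = 11001, weight = 3.
  m = 001 → c = 01000, weight = 1.
  m = 101 → c = 00101, weight = 2.
  m = 011 → c = 11100, weight = 3.
  m = 111 → c = 10001, weight = 2.
Tally weights:
  weight 0: 1 codewords.
  weight 1: 1 codewords.
  weight 2: 3 codewords.
  weight 3: 3 codewords.
Minimum distance d = smallest w > 0 with A_w > 0 = 1.
Sanity: Σ A_w = 8 = 2^3 = 8 ✓.


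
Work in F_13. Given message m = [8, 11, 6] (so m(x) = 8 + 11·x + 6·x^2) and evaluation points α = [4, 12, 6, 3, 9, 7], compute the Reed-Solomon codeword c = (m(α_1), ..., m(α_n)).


c = [5, 3, 4, 4, 8, 2]

Message polynomial: m(x) = 8 + 11·x + 6·x^2 (mod 13).
For each evaluation point α_i, compute m(α_i) mod 13:
  α_1 = 4: Horner steps 6 → 9 → 5, so m(4) = 5.
  α_2 = 12: Horner steps 6 → 5 → 3, so m(12) = 3.
  α_3 = 6: Horner steps 6 → 8 → 4, so m(6) = 4.
  α_4 = 3: Horner steps 6 → 3 → 4, so m(3) = 4.
  α_5 = 9: Horner steps 6 → 0 → 8, so m(9) = 8.
  α_6 = 7: Horner steps 6 → 1 → 2, so m(7) = 2.
Codeword c = [5, 3, 4, 4, 8, 2] ∈ F_13^6.


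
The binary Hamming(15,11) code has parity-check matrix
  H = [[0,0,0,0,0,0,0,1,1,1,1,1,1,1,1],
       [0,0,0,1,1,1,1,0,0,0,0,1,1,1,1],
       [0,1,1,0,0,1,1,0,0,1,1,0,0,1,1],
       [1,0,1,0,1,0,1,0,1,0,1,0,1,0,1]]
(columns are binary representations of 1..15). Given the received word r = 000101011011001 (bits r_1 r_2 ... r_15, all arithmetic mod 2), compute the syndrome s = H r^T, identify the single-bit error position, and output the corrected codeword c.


s = (1, 0, 1, 1)^T, error position = 11, corrected codeword c = 000101011001001

Compute s = H r^T mod 2 one row at a time:
  s_1 = 1 + 1 + 0 + 1 + 1 + 0 + 0 + 1 = 5 ≡ 1 (mod 2).
  s_2 = 1 + 0 + 1 + 0 + 1 + 0 + 0 + 1 = 4 ≡ 0 (mod 2).
  s_3 = 0 + 0 + 1 + 0 + 0 + 1 + 0 + 1 = 3 ≡ 1 (mod 2).
  s_4 = 0 + 0 + 0 + 0 + 1 + 1 + 0 + 1 = 3 ≡ 1 (mod 2).
s = (1, 0, 1, 1)^T — this equals column 11 of H (binary 1011), so error is at position 11.
Correct: flip bit 11 of r = 000101011011001 to get c = 000101011001001.


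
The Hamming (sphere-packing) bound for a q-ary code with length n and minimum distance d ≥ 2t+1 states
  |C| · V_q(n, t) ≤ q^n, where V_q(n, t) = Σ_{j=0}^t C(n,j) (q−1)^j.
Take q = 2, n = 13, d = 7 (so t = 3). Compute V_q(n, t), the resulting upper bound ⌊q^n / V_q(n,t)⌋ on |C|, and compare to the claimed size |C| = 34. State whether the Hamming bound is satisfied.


V_q(n, t) = 378, q^n = 8192, Hamming bound = 21, |C| = 34 > bound (violated).

Step 1: Compute V_q(n, t) = Σ_{j=0}^3 C(n, j) (q−1)^j.
  j = 0: C(13,0)·(1)^0 = 1·1 = 1.
  j = 1: C(13,1)·(1)^1 = 13·1 = 13.
  j = 2: C(13,2)·(1)^2 = 78·1 = 78.
  j = 3: C(13,3)·(1)^3 = 286·1 = 286.
  V_q(n, t) = 1 + 13 + 78 + 286 = 378.
Step 2: q^n = 2^13 = 8192.
Step 3: Hamming bound ⌊q^n / V_q(n,t)⌋ = ⌊8192/378⌋ = 21.
Step 4: Compare |C| = 34 to 21: violated.
The claimed |C| lies above the Hamming bound, so no 2-ary code of length 13 with d ≥ 7 can have 34 codewords.


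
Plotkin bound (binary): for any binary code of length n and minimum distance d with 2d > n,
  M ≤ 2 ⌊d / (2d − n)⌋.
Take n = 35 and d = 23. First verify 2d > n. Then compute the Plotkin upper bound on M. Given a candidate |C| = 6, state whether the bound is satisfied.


Plotkin bound M ≤ 4; given |C| = 6 > bound (violated).

Check applicability: 2d = 46, n = 35.
2d − n = 11 > 0, so Plotkin applies.
Compute d/(2d−n) = 23/11 ≈ 2.0909.
⌊d/(2d−n)⌋ = 2.
Plotkin bound: M ≤ 2·2 = 4.
Given |C| = 6, check: VIOLATED.
This |C| is above the Plotkin bound, so no binary code with n = 35, d = 23 and 6 codewords exists.


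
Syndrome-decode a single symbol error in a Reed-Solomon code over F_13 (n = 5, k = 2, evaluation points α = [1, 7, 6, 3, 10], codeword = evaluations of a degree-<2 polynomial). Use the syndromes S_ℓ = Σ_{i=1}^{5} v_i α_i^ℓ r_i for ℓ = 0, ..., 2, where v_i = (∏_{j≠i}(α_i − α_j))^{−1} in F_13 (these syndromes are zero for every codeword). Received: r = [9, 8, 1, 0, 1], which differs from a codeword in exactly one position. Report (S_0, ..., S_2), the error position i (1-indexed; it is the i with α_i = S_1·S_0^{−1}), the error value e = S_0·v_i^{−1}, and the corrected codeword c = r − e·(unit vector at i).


S = (1, 6, 10), error at position 3, error magnitude e = 8, c = [9, 8, 6, 0, 1].

Step 1: column multipliers v_i = (∏_{j≠i}(α_i − α_j))^{−1} mod 13.
  i = 1 (α = 1): (1−7)(1−6)(1−3)(1−10) = (−6)·(−5)·(−2)·(−9) = 540 ≡ 7, so v_1 = 7^{−1} = 2 (mod 13).
  i = 2 (α = 7): (7−1)(7−6)(7−3)(7−10) = 6·1·4·(−3) = −72 ≡ 6, so v_2 = 6^{−1} = 11 (mod 13).
  i = 3 (α = 6): (6−1)(6−7)(6−3)(6−10) = 5·(−1)·3·(−4) = 60 ≡ 8, so v_3 = 8^{−1} = 5 (mod 13).
  i = 4 (α = 3): (3−1)(3−7)(3−6)(3−10) = 2·(−4)·(−3)·(−7) = −168 ≡ 1, so v_4 = 1^{−1} = 1 (mod 13).
  i = 5 (α = 10): (10−1)(10−7)(10−6)(10−3) = 9·3·4·7 = 756 ≡ 2, so v_5 = 2^{−1} = 7 (mod 13).
  v = [2, 11, 5, 1, 7].
Step 2: syndromes of r = [9, 8, 1, 0, 1] (all sums mod 13).
  S_0 = Σ v_i r_i = 2·9 + 11·8 + 5·1 + 1·0 + 7·1 = 118 ≡ 1.
  S_1 = Σ v_i α_i r_i = 2·1·9 + 11·7·8 + 5·6·1 + 1·3·0 + 7·10·1 = 734 ≡ 6.
  α_i^2 mod 13 = [1, 10, 10, 9, 9].
  S_2 = Σ v_i α_i^2 r_i = 2·1·9 + 11·10·8 + 5·10·1 + 1·9·0 + 7·9·1 = 1011 ≡ 10.
  S = (1, 6, 10) ≠ 0, so r is not a codeword (an error is present).
Step 3: locate the error. For a single error e at position i, S_ℓ = v_i·e·α_i^ℓ, so α_err = S_1/S_0.
  S_0^{−1} = 1^{−1} = 1 (mod 13), so α_err = 6·1 = 6 ≡ 6 = α_3. Error position i = 3.
  Consistency check: S_2/S_1 = 10·11 = 110 ≡ 6 = α_err ✓ (single-error assumption holds).
Step 4: error magnitude e = S_0/v_3 = S_0·∏_{j≠3}(α_3 − α_j) = 1·8 = 8 ≡ 8 (mod 13).
Step 5: correct position 3: c_3 = r_3 − e = 1 − 8 ≡ 6 (mod 13). Hence c = [9, 8, 6, 0, 1].
  Check: interpolating c through the α_i gives m(x) = 7 + 2·x (degree < 2) with m(α_i) = c_i for every i, so c is indeed a codeword.
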